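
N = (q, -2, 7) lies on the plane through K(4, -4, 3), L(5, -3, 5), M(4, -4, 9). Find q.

6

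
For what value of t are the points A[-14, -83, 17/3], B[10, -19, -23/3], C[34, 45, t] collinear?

Collinearity requires AB × AC = 0; each component is linear in t.
The x-component gives (64)t + (1344) = 0, so t = -21.
The remaining components then also vanish.

-21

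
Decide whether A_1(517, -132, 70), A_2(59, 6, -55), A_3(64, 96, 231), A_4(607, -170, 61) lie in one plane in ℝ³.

No

With A_1 as base: A_1A_2 = (-458, 138, -125), A_1A_3 = (-453, 228, 161), A_1A_4 = (90, -38, -9).
A_1A_3 × A_1A_4 = (4066, 10413, -3306).
A_1A_2 · (A_1A_3 × A_1A_4) = -11984.
Since -11984 ≠ 0, the four points are not coplanar.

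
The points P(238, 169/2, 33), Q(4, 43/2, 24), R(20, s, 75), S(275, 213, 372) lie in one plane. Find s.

87/2

Normal to plane PQS: n = (-40401/2, 78993, -27738); plane equation n·X = 1903671/2.
Requiring n·R = 1903671/2: (78993)s + (-2484360) = 1903671/2.
So s = 87/2.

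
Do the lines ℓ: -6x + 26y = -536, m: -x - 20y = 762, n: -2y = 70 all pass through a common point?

Intersecting ℓ and m: solving the 2×2 system gives (x, y) = (-4546/73, -2554/73).
Substitute into n: (0)(-4546/73) + (-2)(-2554/73) = 5108/73.
But n requires 70 ≠ 5108/73, so the three lines have no common point.

No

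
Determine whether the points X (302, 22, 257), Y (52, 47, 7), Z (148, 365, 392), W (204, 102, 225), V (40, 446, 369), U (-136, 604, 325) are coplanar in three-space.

The plane through X, Y, Z has normal n = XY × XZ = (89125, 72250, -81900) and equation n·P = 7456950.
Checking the remaining points: n·W = 7123500, n·V = 5567400, n·U = 4900500.
Since n·W = 7123500 ≠ 7456950, W is off the plane and the points are not all coplanar.

No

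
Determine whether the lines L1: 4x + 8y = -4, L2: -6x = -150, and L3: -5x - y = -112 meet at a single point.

Lines aᵢx + bᵢy = cᵢ with pairwise distinct directions are concurrent exactly when det[aᵢ bᵢ cᵢ] = 0.
Here the determinant is 0.
It vanishes, so the lines are concurrent at (25, -13).

Yes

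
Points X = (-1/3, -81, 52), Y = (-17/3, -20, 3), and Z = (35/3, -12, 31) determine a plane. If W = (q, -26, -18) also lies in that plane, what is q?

-56/3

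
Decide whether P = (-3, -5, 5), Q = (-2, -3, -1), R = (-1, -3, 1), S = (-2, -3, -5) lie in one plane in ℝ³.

No

The four points are coplanar iff the 3×3 determinant with rows PQ, PR, PS is zero.
Rows: (1, 2, -6), (2, 2, -4), (1, 2, -10).
Expanding along the first row: (1)(-12) − (2)(-16) + (-6)(2) = 8.
Nonzero ⇒ not coplanar.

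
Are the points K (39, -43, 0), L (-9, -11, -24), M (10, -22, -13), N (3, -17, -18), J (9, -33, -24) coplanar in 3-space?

No

The plane through K, L, M has normal n = KL × KM = (88, 72, -80) and equation n·P = 336.
Checking the remaining points: n·N = 480, n·J = 336.
Since n·N = 480 ≠ 336, N is off the plane and the points are not all coplanar.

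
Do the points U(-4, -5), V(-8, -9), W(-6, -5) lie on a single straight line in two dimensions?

UV = (-4, -4), UW = (-2, 0).
If collinear, UW would be a scalar multiple of UV. But (-4)·(0) ≠ (-4)·(-2) (difference -8), so they are not parallel; the points are not collinear.

No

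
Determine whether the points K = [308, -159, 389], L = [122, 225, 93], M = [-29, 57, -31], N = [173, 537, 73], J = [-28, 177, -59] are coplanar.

Yes

The plane through K, L, M has normal n = KL × KM = (-97344, 21632, 89232) and equation n·P = 1289808.
Checking the remaining points: n·N = 1289808, n·J = 1289808.
All equal 1289808, so all 5 points lie in one plane.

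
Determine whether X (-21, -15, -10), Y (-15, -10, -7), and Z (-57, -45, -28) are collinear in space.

Yes

XY = (6, 5, 3), XZ = (-36, -30, -18).
XY × XZ = (0, 0, 0).
The cross product vanishes, so the three points are collinear.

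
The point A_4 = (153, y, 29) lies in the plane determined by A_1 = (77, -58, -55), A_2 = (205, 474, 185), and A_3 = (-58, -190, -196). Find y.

34

The plane through A_1, A_2, A_3 has equation −43332x − 14352y + 54924z = -5524968.
Substituting A_4: (-14352)y + (-5037000) = -5524968, so y = 34.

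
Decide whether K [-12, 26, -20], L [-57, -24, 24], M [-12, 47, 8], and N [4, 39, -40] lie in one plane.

No

A normal to the plane through K, L, M is n = KL × KM = (-2324, 1260, -945).
The plane has equation n·P = 79548. For N: n·N = 77644.
77644 ≠ 79548, so N is off the plane.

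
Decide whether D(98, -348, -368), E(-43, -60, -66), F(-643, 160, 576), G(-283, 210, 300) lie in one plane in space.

No

The four points are coplanar iff the 3×3 determinant with rows DE, DF, DG is zero.
Rows: (-141, 288, 302), (-741, 508, 944), (-381, 558, 668).
Expanding along the first row: (-141)(-187408) − (288)(-135324) + (302)(-219930) = -1021020.
Nonzero ⇒ not coplanar.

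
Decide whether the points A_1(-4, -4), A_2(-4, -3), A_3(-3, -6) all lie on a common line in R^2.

No

A_1A_2 = (0, 1), A_1A_3 = (1, -2).
det[A_1A_2; A_1A_3] = (0)(-2) − (1)(1) = -1.
The determinant is nonzero, so they are not collinear.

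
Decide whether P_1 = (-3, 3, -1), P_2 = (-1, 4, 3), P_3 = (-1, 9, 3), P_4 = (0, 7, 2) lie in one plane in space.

No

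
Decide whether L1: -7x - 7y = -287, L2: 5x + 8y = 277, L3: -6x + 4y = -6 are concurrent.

Lines aᵢx + bᵢy = cᵢ with pairwise distinct directions are concurrent exactly when det[aᵢ bᵢ cᵢ] = 0.
Here the determinant is 0.
It vanishes, so the lines are concurrent at (17, 24).

Yes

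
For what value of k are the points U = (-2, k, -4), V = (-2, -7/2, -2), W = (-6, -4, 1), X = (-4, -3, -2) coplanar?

-5/2

The points are coplanar iff UV · (UW × UX) = 0.
Expanding, this is linear in k: (6)k + (15) = 0.
So k = -5/2.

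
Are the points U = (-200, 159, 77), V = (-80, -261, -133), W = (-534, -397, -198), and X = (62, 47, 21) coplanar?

No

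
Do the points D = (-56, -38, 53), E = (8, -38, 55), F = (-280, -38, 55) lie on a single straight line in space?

DE = (64, 0, 2), DF = (-224, 0, 2).
DE × DF = (0, -576, 0).
The cross product is nonzero, so the points do not lie on one line.

No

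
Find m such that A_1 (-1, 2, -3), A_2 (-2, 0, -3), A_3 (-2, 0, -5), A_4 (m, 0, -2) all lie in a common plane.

-2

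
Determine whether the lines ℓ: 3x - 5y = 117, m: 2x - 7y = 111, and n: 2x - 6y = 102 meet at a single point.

Yes

Intersecting ℓ and m: solving the 2×2 system gives (x, y) = (24, -9).
Substitute into n: (2)(24) + (-6)(-9) = 102.
This equals 102, so (24, -9) lies on all three lines and they are concurrent.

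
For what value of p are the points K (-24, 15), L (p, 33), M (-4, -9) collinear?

The three points are collinear iff det[KL; KM] = 0.
This determinant is linear in p: (-24)p + (-936) = 0, so p = -39.

-39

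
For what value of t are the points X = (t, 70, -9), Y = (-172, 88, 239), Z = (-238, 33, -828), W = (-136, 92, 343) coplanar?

-74

Coplanarity ⇔ det[XY; XZ; XW] = 0.
Expanding, this is linear in t: (1452)t + (107448) = 0.
So t = -74.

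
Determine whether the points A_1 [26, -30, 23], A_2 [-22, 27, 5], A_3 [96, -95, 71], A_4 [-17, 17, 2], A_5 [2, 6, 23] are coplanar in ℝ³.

The plane through A_1, A_2, A_3 has normal n = A_1A_2 × A_1A_3 = (1566, 1044, -870) and equation n·P = -10614.
Checking the remaining points: n·A_4 = -10614, n·A_5 = -10614.
All equal -10614, so all 5 points lie in one plane.

Yes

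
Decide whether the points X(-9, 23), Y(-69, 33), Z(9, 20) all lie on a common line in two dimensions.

Yes

XY = (-60, 10), XZ = (18, -3).
det[XY; XZ] = (-60)(-3) − (10)(18) = 0.
The determinant is zero, so the points are collinear.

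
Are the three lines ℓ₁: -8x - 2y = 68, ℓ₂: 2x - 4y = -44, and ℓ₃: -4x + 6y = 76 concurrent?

Intersecting ℓ₁ and ℓ₂: solving the 2×2 system gives (x, y) = (-10, 6).
Substitute into ℓ₃: (-4)(-10) + (6)(6) = 76.
This equals 76, so (-10, 6) lies on all three lines and they are concurrent.

Yes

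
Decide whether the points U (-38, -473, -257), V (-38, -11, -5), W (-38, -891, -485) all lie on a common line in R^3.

Yes

UV = (0, 462, 252), UW = (0, -418, -228).
Each component of UW is -19/21 times the corresponding component of UV, so UW = -19/21·UV and the points are collinear.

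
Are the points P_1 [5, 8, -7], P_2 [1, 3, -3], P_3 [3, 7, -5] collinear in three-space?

No

P_1P_2 = (-4, -5, 4), P_1P_3 = (-2, -1, 2).
Comparing components 2 and 3: (-5)(2) − (4)(-1) = -6 ≠ 0, so P_1P_2 and P_1P_3 are not parallel and the points are not collinear.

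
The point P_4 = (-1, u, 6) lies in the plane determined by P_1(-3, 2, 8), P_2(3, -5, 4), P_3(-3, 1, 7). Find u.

The plane through P_1, P_2, P_3 has equation 3x + 6y − 6z = -45.
Substituting P_4: (6)u + (-39) = -45, so u = -1.

-1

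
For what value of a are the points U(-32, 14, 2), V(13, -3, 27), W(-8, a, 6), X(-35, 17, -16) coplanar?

Coplanarity ⇔ det[UV; UW; UX] = 0.
Expanding, this is linear in a: (-735)a + (4410) = 0.
So a = 6.

6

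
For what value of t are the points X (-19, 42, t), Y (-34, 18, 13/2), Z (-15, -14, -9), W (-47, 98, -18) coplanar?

Coplanarity ⇔ det[XY; XZ; XW] = 0.
Expanding, this is linear in t: (-1104)t + (-39192) = 0.
So t = -71/2.

-71/2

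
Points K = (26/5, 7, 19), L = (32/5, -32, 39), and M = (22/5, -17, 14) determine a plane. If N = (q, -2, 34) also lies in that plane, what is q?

32/5

The plane through K, L, M has equation 675x − 10y − 60z = 2300.
Substituting N: (675)q + (-2020) = 2300, so q = 32/5.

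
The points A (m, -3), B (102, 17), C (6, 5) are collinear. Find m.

-58

The three points are collinear iff det[AB; AC] = 0.
This determinant is linear in m: (12)m + (696) = 0, so m = -58.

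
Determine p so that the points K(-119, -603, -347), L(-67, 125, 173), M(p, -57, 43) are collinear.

Direction KL = (52, 728, 520). From the y-coordinate of M, the parameter along the line is τ = (-57 − (-603))/728 = 3/4.
Then p = (-119) + 3/4·(52) = -80.

-80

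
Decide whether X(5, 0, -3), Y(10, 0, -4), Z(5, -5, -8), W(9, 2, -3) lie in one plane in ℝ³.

A normal to the plane through X, Y, Z is n = XY × XZ = (-5, 25, -25).
The plane has equation n·P = 50. For W: n·W = 80.
80 ≠ 50, so W is off the plane.

No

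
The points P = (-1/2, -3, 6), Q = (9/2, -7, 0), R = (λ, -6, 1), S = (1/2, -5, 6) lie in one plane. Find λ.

7/2

Normal to plane PQS: n = (-12, -6, -6); plane equation n·X = -12.
Requiring n·R = -12: (-12)λ + (30) = -12.
So λ = 7/2.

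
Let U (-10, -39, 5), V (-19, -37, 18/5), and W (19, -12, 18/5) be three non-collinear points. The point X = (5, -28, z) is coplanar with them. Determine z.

Coplanarity requires UV · (UW × UX) = 0.
UV = (-9, 2, -7/5), UW = (29, 27, -7/5); the triple product is linear in z with coefficient -301 and constant term 7224/5.
Setting it to zero: z = 24/5.

24/5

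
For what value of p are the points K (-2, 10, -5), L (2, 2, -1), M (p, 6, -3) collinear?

Collinearity requires KL × KM = 0; each component is linear in p.
The y-component gives (4)p + (0) = 0, so p = 0.
The remaining components then also vanish.

0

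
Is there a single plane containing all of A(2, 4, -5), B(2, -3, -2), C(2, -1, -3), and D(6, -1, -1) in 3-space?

No

A normal to the plane through A, B, C is n = AB × AC = (1, 0, 0).
The plane has equation n·P = 2. For D: n·D = 6.
6 ≠ 2, so D is off the plane.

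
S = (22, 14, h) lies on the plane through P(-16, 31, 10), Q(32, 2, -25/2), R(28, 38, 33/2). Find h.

A normal to the plane is n = PQ × PR = (-31, -1302, 1612).
S lies in the plane iff n · PS = 0.
This gives (1612)h + (4836) = 0, so h = -3.

-3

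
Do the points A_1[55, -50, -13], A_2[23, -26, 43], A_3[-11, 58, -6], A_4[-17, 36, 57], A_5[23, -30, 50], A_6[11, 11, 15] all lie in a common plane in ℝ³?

No

The plane through A_1, A_2, A_3 has normal n = A_1A_2 × A_1A_3 = (-5880, -3472, -1872) and equation n·P = -125464.
Checking the remaining points: n·A_4 = -131736, n·A_5 = -124680, n·A_6 = -130952.
Since n·A_4 = -131736 ≠ -125464, A_4 is off the plane and the points are not all coplanar.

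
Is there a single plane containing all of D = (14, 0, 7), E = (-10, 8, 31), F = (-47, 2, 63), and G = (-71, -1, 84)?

A normal to the plane through D, E, F is n = DE × DF = (400, -120, 440).
The plane has equation n·P = 8680. For G: n·G = 8680.
Equal, so G lies in the plane and all four are coplanar.

Yes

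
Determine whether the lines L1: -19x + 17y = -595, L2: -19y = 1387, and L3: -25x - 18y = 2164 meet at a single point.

Yes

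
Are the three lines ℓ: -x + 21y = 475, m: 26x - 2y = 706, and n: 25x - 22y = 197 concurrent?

Yes

The three lines meet at one point iff the augmented coefficient matrix [aᵢ bᵢ cᵢ] has rank < 3, i.e. its determinant vanishes.
Here the determinant is 0.
It vanishes, so the lines are concurrent at (29, 24).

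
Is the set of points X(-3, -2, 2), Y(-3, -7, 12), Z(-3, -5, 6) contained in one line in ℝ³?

No

XY = (0, -5, 10), XZ = (0, -3, 4).
XY × XZ = (10, 0, 0).
The cross product is nonzero, so the points do not lie on one line.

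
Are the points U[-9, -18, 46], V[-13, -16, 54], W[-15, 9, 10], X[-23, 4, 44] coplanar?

Yes

The four points are coplanar iff the 3×3 determinant with rows UV, UW, UX is zero.
Rows: (-4, 2, 8), (-6, 27, -36), (-14, 22, -2).
Expanding along the first row: (-4)(738) − (2)(-492) + (8)(246) = 0.
Zero determinant ⇒ coplanar.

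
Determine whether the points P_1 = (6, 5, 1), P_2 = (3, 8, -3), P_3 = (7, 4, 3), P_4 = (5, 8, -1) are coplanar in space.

A normal to the plane through P_1, P_2, P_3 is n = P_1P_2 × P_1P_3 = (2, 2, 0).
The plane has equation n·P = 22. For P_4: n·P_4 = 26.
26 ≠ 22, so P_4 is off the plane.

No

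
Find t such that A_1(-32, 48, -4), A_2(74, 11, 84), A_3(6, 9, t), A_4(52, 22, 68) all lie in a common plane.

Coplanarity ⇔ det[A_1A_2; A_1A_3; A_1A_4] = 0.
Expanding, this is linear in t: (-352)t + (3520) = 0.
So t = 10.

10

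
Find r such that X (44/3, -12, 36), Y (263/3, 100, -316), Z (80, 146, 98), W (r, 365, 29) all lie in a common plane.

Normal to plane XYZ: n = (62560, -82570/3, 12650/3); plane equation n·P = 4198880/3.
Requiring n·W = 4198880/3: (62560)r + (-29771200/3) = 4198880/3.
So r = 181.

181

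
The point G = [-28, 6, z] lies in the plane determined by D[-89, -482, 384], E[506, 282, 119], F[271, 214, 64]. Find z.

The plane through D, E, F has equation −60040x + 95000y + 139080z = 12960280.
Substituting G: (139080)z + (2251120) = 12960280, so z = 77.

77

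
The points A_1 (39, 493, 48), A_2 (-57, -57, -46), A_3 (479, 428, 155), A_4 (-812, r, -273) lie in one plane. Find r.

-292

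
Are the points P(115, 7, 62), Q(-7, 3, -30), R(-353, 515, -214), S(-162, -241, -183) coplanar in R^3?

With P as base: PQ = (-122, -4, -92), PR = (-468, 508, -276), PS = (-277, -248, -245).
PR × PS = (-192908, -38208, 256780).
PQ · (PR × PS) = 63848.
Since 63848 ≠ 0, the four points are not coplanar.

No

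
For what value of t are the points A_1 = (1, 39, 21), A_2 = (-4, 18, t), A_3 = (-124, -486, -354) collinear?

6

Collinearity requires A_1A_2 × A_1A_3 = 0; each component is linear in t.
The x-component gives (525)t + (-3150) = 0, so t = 6.
The remaining components then also vanish.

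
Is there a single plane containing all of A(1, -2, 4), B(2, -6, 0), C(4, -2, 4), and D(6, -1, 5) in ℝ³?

A normal to the plane through A, B, C is n = AB × AC = (0, -12, 12).
The plane has equation n·P = 72. For D: n·D = 72.
Equal, so D lies in the plane and all four are coplanar.

Yes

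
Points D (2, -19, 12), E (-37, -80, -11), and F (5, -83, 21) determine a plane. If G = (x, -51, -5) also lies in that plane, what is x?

-25

Coplanarity requires DE · (DF × DG) = 0.
DE = (-39, -61, -23), DF = (3, -64, 9); the triple product is linear in x with coefficient -2021 and constant term -50525.
Setting it to zero: x = -25.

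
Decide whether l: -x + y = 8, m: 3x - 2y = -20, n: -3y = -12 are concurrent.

Intersecting l and m: solving the 2×2 system gives (x, y) = (-4, 4).
Substitute into n: (0)(-4) + (-3)(4) = -12.
This equals -12, so (-4, 4) lies on all three lines and they are concurrent.

Yes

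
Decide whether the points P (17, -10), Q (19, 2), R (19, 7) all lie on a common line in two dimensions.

No

PQ = (2, 12), PR = (2, 17).
If collinear, PR would be a scalar multiple of PQ. But (2)·(17) ≠ (12)·(2) (difference 10), so they are not parallel; the points are not collinear.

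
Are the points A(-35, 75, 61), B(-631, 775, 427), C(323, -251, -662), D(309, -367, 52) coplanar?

Yes

A normal to the plane through A, B, C is n = AB × AC = (-386784, -299880, -56304).
The plane has equation n·P = -12388104. For D: n·D = -12388104.
Equal, so D lies in the plane and all four are coplanar.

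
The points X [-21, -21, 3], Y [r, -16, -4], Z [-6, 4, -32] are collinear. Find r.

-18

Direction XZ = (15, 25, -35). From the y-coordinate of Y, the parameter along the line is τ = (-16 − (-21))/25 = 1/5.
Then r = (-21) + 1/5·(15) = -18.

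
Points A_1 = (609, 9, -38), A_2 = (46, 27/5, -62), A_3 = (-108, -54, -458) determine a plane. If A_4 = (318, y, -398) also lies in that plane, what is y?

-45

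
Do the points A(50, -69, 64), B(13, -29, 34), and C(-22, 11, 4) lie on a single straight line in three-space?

No

AB = (-37, 40, -30), AC = (-72, 80, -60).
AB × AC = (0, -60, -80).
The cross product is nonzero, so the points do not lie on one line.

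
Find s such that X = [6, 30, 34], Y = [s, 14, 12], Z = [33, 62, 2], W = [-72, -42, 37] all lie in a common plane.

-17

Coplanarity ⇔ det[XY; XZ; XW] = 0.
Expanding, this is linear in s: (-2208)s + (-37536) = 0.
So s = -17.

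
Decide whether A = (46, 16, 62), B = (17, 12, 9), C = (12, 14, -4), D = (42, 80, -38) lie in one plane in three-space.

Yes

The four points are coplanar iff the 3×3 determinant with rows AB, AC, AD is zero.
Rows: (-29, -4, -53), (-34, -2, -66), (-4, 64, -100).
Expanding along the first row: (-29)(4424) − (-4)(3136) + (-53)(-2184) = 0.
Zero determinant ⇒ coplanar.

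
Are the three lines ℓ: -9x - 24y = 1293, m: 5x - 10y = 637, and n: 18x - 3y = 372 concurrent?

No

Lines aᵢx + bᵢy = cᵢ with pairwise distinct directions are concurrent exactly when det[aᵢ bᵢ cᵢ] = 0.
Here the determinant is -918.
Nonzero, so no common point exists.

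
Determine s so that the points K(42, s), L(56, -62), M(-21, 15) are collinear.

Collinearity: (K − L) must be parallel to (M − L) = (-77, 77).
Cross-multiplying the components: (s − (-62))·(-77) = (-14)·(77).
Solving gives s = -48.

-48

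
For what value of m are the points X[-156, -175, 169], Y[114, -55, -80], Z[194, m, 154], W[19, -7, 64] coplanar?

Normal to plane XYW: n = (29232, -15225, 24360); plane equation n·P = 2221023.
Requiring n·Z = 2221023: (-15225)m + (9422448) = 2221023.
So m = 473.

473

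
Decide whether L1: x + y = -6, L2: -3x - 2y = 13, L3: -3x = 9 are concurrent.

Intersecting L1 and L2: solving the 2×2 system gives (x, y) = (-1, -5).
Substitute into L3: (-3)(-1) + (0)(-5) = 3.
But L3 requires 9 ≠ 3, so the three lines have no common point.

No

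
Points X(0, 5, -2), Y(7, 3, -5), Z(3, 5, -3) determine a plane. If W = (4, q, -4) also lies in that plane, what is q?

The plane through X, Y, Z has equation 2x − 2y + 6z = -22.
Substituting W: (-2)q + (-16) = -22, so q = 3.

3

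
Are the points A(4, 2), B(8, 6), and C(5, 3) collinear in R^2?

Yes

AB = (4, 4), AC = (1, 1).
det[AB; AC] = (4)(1) − (4)(1) = 0.
The determinant is zero, so the points are collinear.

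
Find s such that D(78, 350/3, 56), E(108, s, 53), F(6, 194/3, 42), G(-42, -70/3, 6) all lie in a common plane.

362/3

The points are coplanar iff DE · (DF × DG) = 0.
Expanding, this is linear in s: (-1920)s + (231680) = 0.
So s = 362/3.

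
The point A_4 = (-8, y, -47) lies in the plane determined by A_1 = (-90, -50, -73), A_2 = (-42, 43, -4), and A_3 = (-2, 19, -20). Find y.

-18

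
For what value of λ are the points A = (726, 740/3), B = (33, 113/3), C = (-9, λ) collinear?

25

The three points are collinear iff det[AB; AC] = 0.
This determinant is linear in λ: (-693)λ + (17325) = 0, so λ = 25.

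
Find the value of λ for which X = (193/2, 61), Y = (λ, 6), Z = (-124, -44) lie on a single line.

The three points are collinear iff det[XY; XZ] = 0.
This determinant is linear in λ: (-105)λ + (-1995) = 0, so λ = -19.

-19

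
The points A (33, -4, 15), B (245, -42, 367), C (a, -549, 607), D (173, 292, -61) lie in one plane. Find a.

Normal to plane ABD: n = (-101304, 65392, 68072); plane equation n·P = -2583520.
Requiring n·C = -2583520: (-101304)a + (5419496) = -2583520.
So a = 79.

79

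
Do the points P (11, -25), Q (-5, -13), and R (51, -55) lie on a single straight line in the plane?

Yes

PQ = (-16, 12), PR = (40, -30).
Twice the signed area of △PQR is (-16)(-30) − (12)(40) = 0.
The triangle is degenerate (zero area), so the points are collinear.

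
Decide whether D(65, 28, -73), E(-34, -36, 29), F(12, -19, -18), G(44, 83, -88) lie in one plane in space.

The four points are coplanar iff the 3×3 determinant with rows DE, DF, DG is zero.
Rows: (-99, -64, 102), (-53, -47, 55), (-21, 55, -15).
Expanding along the first row: (-99)(-2320) − (-64)(1950) + (102)(-3902) = -43524.
Nonzero ⇒ not coplanar.

No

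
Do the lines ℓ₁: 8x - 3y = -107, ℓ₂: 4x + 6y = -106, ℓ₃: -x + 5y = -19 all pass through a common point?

Intersecting ℓ₁ and ℓ₂: solving the 2×2 system gives (x, y) = (-16, -7).
Substitute into ℓ₃: (-1)(-16) + (5)(-7) = -19.
This equals -19, so (-16, -7) lies on all three lines and they are concurrent.

Yes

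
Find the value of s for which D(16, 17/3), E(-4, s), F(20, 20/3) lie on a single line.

2/3

The three points are collinear iff det[DE; DF] = 0.
This determinant is linear in s: (-4)s + (8/3) = 0, so s = 2/3.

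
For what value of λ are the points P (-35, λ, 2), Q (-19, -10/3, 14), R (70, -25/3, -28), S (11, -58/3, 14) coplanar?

52/3

Coplanarity ⇔ det[PQ; PR; PS] = 0.
Expanding, this is linear in λ: (1260)λ + (-21840) = 0.
So λ = 52/3.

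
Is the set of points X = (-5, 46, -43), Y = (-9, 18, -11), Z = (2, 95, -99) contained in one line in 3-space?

Yes

XY = (-4, -28, 32), XZ = (7, 49, -56).
Each component of XZ is -7/4 times the corresponding component of XY, so XZ = -7/4·XY and the points are collinear.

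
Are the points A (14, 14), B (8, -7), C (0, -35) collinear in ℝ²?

Yes

AB = (-6, -21), AC = (-14, -49).
Checking proportionality: AC = 7/3·AB, so the vectors are parallel and the points are collinear.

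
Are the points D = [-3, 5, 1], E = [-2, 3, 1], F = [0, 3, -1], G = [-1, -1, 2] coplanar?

Yes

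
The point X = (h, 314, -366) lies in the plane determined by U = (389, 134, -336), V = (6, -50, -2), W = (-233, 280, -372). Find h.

-436

A normal to the plane is n = UV × UW = (-42140, -221536, -170366).
X lies in the plane iff n · UX = 0.
This gives (-42140)h + (-18373040) = 0, so h = -436.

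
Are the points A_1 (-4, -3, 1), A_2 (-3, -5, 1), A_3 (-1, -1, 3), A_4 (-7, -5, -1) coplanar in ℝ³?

The four points are coplanar iff the 3×3 determinant with rows A_1A_2, A_1A_3, A_1A_4 is zero.
Rows: (1, -2, 0), (3, 2, 2), (-3, -2, -2).
Expanding along the first row: (1)(0) − (-2)(0) + (0)(0) = 0.
Zero determinant ⇒ coplanar.

Yes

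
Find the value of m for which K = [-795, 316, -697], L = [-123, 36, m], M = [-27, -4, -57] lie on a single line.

-137

Direction KM = (768, -320, 640). From the x-coordinate of L, the parameter along the line is τ = (-123 − (-795))/768 = 7/8.
Then m = (-697) + 7/8·(640) = -137.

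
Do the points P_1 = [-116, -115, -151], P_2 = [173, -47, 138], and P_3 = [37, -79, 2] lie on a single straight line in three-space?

Yes

P_1P_2 = (289, 68, 289), P_1P_3 = (153, 36, 153).
Each component of P_1P_3 is 9/17 times the corresponding component of P_1P_2, so P_1P_3 = 9/17·P_1P_2 and the points are collinear.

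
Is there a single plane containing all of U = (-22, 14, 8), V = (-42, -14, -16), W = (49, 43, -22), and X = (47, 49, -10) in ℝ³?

With U as base: UV = (-20, -28, -24), UW = (71, 29, -30), UX = (69, 35, -18).
UW × UX = (528, -792, 484).
UV · (UW × UX) = 0.
The scalar triple product vanishes, so the four points are coplanar.

Yes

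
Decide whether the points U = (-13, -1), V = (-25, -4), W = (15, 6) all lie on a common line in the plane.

UV = (-12, -3), UW = (28, 7).
Twice the signed area of △UVW is (-12)(7) − (-3)(28) = 0.
The triangle is degenerate (zero area), so the points are collinear.

Yes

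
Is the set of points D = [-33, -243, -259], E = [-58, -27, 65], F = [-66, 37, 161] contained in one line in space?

DE = (-25, 216, 324), DF = (-33, 280, 420).
Comparing components 3 and 1: (324)(-33) − (-25)(420) = -192 ≠ 0, so DE and DF are not parallel and the points are not collinear.

No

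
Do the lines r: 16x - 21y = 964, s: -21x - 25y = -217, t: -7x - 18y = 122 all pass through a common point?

The three lines meet at one point iff the augmented coefficient matrix [aᵢ bᵢ cᵢ] has rank < 3, i.e. its determinant vanishes.
Here the determinant is -1305.
Nonzero, so no common point exists.

No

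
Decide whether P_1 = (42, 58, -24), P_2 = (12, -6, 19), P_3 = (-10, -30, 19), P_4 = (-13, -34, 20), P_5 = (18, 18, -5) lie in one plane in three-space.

The plane through P_1, P_2, P_3 has normal n = P_1P_2 × P_1P_3 = (1032, -946, -688) and equation n·P = 4988.
Checking the remaining points: n·P_4 = 4988, n·P_5 = 4988.
All equal 4988, so all 5 points lie in one plane.

Yes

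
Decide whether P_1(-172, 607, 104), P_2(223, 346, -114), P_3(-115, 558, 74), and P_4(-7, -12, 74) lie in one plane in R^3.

No

A normal to the plane through P_1, P_2, P_3 is n = P_1P_2 × P_1P_3 = (-2852, -576, -4478).
The plane has equation n·P = -324800. For P_4: n·P_4 = -304496.
-304496 ≠ -324800, so P_4 is off the plane.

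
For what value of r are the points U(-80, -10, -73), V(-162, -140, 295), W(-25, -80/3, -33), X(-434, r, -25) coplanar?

Normal to plane UVW: n = (2800/3, 23520, 25550/3); plane equation n·P = -2794750/3.
Requiring n·X = -2794750/3: (23520)r + (-1853950/3) = -2794750/3.
So r = -40/3.

-40/3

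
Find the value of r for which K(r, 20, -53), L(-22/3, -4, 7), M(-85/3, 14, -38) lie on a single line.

-106/3

Collinearity requires KL × KM = 0; each component is linear in r.
The y-component gives (-45)r + (-1590) = 0, so r = -106/3.
The remaining components then also vanish.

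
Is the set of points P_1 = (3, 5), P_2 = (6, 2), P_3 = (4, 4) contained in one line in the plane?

Yes

P_1P_2 = (3, -3), P_1P_3 = (1, -1).
det[P_1P_2; P_1P_3] = (3)(-1) − (-3)(1) = 0.
The determinant is zero, so the points are collinear.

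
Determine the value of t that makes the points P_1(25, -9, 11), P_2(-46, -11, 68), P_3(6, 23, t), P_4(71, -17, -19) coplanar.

2

Coplanarity ⇔ det[P_1P_2; P_1P_3; P_1P_4] = 0.
Expanding, this is linear in t: (-660)t + (1320) = 0.
So t = 2.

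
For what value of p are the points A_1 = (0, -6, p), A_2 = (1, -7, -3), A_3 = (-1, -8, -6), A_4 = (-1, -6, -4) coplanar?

-3

Coplanarity ⇔ det[A_1A_2; A_1A_3; A_1A_4] = 0.
Expanding, this is linear in p: (4)p + (12) = 0.
So p = -3.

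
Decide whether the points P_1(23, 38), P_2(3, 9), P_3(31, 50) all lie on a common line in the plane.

P_1P_2 = (-20, -29), P_1P_3 = (8, 12).
If collinear, P_1P_3 would be a scalar multiple of P_1P_2. But (-20)·(12) ≠ (-29)·(8) (difference -8), so they are not parallel; the points are not collinear.

No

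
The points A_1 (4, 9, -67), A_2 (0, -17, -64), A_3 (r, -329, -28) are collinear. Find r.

-48

Direction A_1A_2 = (-4, -26, 3). From the y-coordinate of A_3, the parameter along the line is τ = (-329 − 9)/(-26) = 13.
Then r = 4 + 13·(-4) = -48.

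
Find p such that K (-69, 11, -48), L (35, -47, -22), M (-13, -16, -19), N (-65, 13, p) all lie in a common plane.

-32

Normal to plane KLM: n = (-980, -1560, 440); plane equation n·P = 29340.
Requiring n·N = 29340: (440)p + (43420) = 29340.
So p = -32.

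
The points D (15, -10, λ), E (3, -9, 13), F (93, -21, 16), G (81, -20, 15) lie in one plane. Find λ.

Coplanarity ⇔ det[DE; DF; DG] = 0.
Expanding, this is linear in λ: (54)λ + (-756) = 0.
So λ = 14.

14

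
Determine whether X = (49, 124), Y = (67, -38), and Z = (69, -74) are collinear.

XY = (18, -162), XZ = (20, -198).
If collinear, XZ would be a scalar multiple of XY. But (18)·(-198) ≠ (-162)·(20) (difference -324), so they are not parallel; the points are not collinear.

No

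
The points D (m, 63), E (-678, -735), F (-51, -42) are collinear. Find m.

44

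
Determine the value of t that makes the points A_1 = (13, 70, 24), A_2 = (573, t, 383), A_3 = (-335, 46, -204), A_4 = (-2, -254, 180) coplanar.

Normal to plane A_1A_3A_4: n = (-77616, 57708, 112392); plane equation n·P = 5727960.
Requiring n·A_2 = 5727960: (57708)t + (-1427832) = 5727960.
So t = 124.

124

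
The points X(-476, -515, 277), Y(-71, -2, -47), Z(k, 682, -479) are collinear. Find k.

469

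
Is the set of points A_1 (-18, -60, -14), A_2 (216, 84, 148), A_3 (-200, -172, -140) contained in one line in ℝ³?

Yes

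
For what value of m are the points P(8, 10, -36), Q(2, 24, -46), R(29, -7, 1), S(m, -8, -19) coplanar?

18

Normal to plane PQR: n = (348, 12, -192); plane equation n·X = 9816.
Requiring n·S = 9816: (348)m + (3552) = 9816.
So m = 18.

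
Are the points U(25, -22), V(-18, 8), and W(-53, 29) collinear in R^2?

UV = (-43, 30), UW = (-78, 51).
det[UV; UW] = (-43)(51) − (30)(-78) = 147.
The determinant is nonzero, so they are not collinear.

No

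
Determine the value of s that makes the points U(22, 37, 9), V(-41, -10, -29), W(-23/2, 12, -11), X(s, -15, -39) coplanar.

The points are coplanar iff UV · (UW × UX) = 0.
Expanding, this is linear in s: (-10)s + (-480) = 0.
So s = -48.

-48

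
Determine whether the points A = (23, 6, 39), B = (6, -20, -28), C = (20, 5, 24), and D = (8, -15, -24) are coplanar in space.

No

With A as base: AB = (-17, -26, -67), AC = (-3, -1, -15), AD = (-15, -21, -63).
AC × AD = (-252, 36, 48).
AB · (AC × AD) = 132.
Since 132 ≠ 0, the four points are not coplanar.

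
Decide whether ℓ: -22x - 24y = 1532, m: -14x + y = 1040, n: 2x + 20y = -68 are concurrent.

The three lines meet at one point iff the augmented coefficient matrix [aᵢ bᵢ cᵢ] has rank < 3, i.e. its determinant vanishes.
Here the determinant is 0.
It vanishes, so the lines are concurrent at (-74, 4).

Yes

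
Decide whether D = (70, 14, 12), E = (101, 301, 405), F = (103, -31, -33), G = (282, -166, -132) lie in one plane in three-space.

No

A normal to the plane through D, E, F is n = DE × DF = (4770, 14364, -10866).
The plane has equation n·P = 404604. For G: n·G = 395028.
395028 ≠ 404604, so G is off the plane.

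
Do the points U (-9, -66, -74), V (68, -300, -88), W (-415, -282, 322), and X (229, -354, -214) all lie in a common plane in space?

Yes

A normal to the plane through U, V, W is n = UV × UW = (-95688, -24808, -111636).
The plane has equation n·P = 10759584. For X: n·X = 10759584.
Equal, so X lies in the plane and all four are coplanar.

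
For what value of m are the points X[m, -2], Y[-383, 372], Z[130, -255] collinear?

-77

The three points are collinear iff det[XY; XZ] = 0.
This determinant is linear in m: (627)m + (48279) = 0, so m = -77.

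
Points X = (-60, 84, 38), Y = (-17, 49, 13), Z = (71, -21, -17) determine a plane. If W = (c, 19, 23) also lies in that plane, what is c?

23

A normal to the plane is n = XY × XZ = (-700, -910, 70).
W lies in the plane iff n · XW = 0.
This gives (-700)c + (16100) = 0, so c = 23.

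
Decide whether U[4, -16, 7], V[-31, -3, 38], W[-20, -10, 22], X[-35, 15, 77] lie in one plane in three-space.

Yes

The four points are coplanar iff the 3×3 determinant with rows UV, UW, UX is zero.
Rows: (-35, 13, 31), (-24, 6, 15), (-39, 31, 70).
Expanding along the first row: (-35)(-45) − (13)(-1095) + (31)(-510) = 0.
Zero determinant ⇒ coplanar.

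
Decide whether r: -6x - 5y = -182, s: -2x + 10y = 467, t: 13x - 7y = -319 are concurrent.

No

Intersecting r and s: solving the 2×2 system gives (x, y) = (-103/14, 1583/35).
Substitute into t: (13)(-103/14) + (-7)(1583/35) = -28857/70.
But t requires -319 ≠ -28857/70, so the three lines have no common point.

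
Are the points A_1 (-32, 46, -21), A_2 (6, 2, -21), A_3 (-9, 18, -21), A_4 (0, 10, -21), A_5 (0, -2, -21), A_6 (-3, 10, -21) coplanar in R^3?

The plane through A_1, A_2, A_3 has normal n = A_1A_2 × A_1A_3 = (0, 0, -52) and equation n·P = 1092.
Checking the remaining points: n·A_4 = 1092, n·A_5 = 1092, n·A_6 = 1092.
All equal 1092, so all 6 points lie in one plane.

Yes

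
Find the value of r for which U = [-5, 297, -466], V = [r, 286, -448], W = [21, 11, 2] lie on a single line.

-4

Direction UW = (26, -286, 468). From the y-coordinate of V, the parameter along the line is τ = (286 − 297)/(-286) = 1/26.
Then r = (-5) + 1/26·(26) = -4.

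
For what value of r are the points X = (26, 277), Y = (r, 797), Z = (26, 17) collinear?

26

The three points are collinear iff det[XY; XZ] = 0.
This determinant is linear in r: (-260)r + (6760) = 0, so r = 26.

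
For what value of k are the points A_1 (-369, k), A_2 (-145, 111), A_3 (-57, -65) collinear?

559

Collinearity: (A_1 − A_2) must be parallel to (A_3 − A_2) = (88, -176).
Cross-multiplying the components: (k − 111)·(88) = (-224)·(-176).
Solving gives k = 559.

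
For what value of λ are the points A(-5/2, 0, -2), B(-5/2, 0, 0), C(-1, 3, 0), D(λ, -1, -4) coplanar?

-3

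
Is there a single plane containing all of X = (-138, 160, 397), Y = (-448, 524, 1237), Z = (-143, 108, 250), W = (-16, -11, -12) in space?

No

The four points are coplanar iff the 3×3 determinant with rows XY, XZ, XW is zero.
Rows: (-310, 364, 840), (-5, -52, -147), (122, -171, -409).
Expanding along the first row: (-310)(-3869) − (364)(19979) + (840)(7199) = -25806.
Nonzero ⇒ not coplanar.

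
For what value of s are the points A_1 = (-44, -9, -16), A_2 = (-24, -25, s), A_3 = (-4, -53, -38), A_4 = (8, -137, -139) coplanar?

Normal to plane A_1A_3A_4: n = (2596, 3776, -2832); plane equation n·P = -102896.
Requiring n·A_2 = -102896: (-2832)s + (-156704) = -102896.
So s = -19.

-19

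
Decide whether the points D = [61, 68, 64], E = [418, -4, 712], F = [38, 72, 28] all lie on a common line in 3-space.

No

DE = (357, -72, 648), DF = (-23, 4, -36).
DE × DF = (0, -2052, -228).
The cross product is nonzero, so the points do not lie on one line.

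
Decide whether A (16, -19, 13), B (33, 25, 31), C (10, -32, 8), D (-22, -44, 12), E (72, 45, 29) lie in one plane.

Yes

The plane through A, B, C has normal n = AB × AC = (14, -23, 43) and equation n·P = 1220.
Checking the remaining points: n·D = 1220, n·E = 1220.
All equal 1220, so all 5 points lie in one plane.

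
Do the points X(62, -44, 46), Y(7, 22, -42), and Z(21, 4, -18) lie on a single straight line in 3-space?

No

XY = (-55, 66, -88), XZ = (-41, 48, -64).
XY × XZ = (0, 88, 66).
The cross product is nonzero, so the points do not lie on one line.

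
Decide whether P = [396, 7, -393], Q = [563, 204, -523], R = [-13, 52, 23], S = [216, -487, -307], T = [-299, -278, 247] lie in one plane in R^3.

No

The plane through P, Q, R has normal n = PQ × PR = (87802, -16302, 88088) and equation n·X = 36894.
Checking the remaining points: n·S = -138710, n·T = 36894.
Since n·S = -138710 ≠ 36894, S is off the plane and the points are not all coplanar.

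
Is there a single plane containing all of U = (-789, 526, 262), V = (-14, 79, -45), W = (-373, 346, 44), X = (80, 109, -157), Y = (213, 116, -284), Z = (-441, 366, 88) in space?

The plane through U, V, W has normal n = UV × UW = (42186, 41238, 46452) and equation n·P = 576858.
Checking the remaining points: n·X = 576858, n·Y = 576858, n·Z = 576858.
All equal 576858, so all 6 points lie in one plane.

Yes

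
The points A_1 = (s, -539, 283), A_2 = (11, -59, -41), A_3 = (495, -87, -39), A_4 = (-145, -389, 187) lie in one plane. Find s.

Coplanarity ⇔ det[A_1A_2; A_1A_3; A_1A_4] = 0.
Expanding, this is linear in s: (5724)s + (-17172) = 0.
So s = 3.

3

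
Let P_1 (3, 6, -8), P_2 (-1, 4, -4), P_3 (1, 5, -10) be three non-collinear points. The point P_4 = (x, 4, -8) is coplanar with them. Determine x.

Coplanarity requires P_1P_2 · (P_1P_3 × P_1P_4) = 0.
P_1P_2 = (-4, -2, 4), P_1P_3 = (-2, -1, -2); the triple product is linear in x with coefficient 8 and constant term 8.
Setting it to zero: x = -1.

-1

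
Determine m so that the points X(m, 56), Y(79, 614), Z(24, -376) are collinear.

48

The three points are collinear iff det[XY; XZ] = 0.
This determinant is linear in m: (990)m + (-47520) = 0, so m = 48.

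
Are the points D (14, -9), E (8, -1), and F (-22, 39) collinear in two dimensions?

DE = (-6, 8), DF = (-36, 48).
det[DE; DF] = (-6)(48) − (8)(-36) = 0.
The determinant is zero, so the points are collinear.

Yes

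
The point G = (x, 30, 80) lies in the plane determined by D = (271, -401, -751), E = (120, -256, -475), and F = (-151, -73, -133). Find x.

Coplanarity requires DE · (DF × DG) = 0.
DE = (-151, 145, 276), DF = (-422, 328, 618); the triple product is linear in x with coefficient -918 and constant term -39474.
Setting it to zero: x = -43.

-43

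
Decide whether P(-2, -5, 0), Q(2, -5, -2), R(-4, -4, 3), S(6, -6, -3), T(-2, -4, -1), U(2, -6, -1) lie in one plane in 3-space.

No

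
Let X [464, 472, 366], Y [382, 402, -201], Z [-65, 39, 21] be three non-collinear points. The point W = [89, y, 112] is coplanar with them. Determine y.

165

The plane through X, Y, Z has equation −221361x + 271653y − 1524z = 24950928.
Substituting W: (271653)y + (-19871817) = 24950928, so y = 165.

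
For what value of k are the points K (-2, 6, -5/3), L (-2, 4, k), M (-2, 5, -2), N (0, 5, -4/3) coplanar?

Normal to plane KMN: n = (-2/3, -2/3, 2); plane equation n·P = -6.
Requiring n·L = -6: (2)k + (-4/3) = -6.
So k = -7/3.

-7/3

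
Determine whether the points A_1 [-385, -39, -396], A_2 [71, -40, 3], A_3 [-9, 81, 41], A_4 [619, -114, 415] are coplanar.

The four points are coplanar iff the 3×3 determinant with rows A_1A_2, A_1A_3, A_1A_4 is zero.
Rows: (456, -1, 399), (376, 120, 437), (1004, -75, 811).
Expanding along the first row: (456)(130095) − (-1)(-133812) + (399)(-148680) = -133812.
Nonzero ⇒ not coplanar.

No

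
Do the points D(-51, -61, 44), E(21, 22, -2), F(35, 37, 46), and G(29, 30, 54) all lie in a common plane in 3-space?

Yes

With D as base: DE = (72, 83, -46), DF = (86, 98, 2), DG = (80, 91, 10).
DF × DG = (798, -700, -14).
DE · (DF × DG) = 0.
The scalar triple product vanishes, so the four points are coplanar.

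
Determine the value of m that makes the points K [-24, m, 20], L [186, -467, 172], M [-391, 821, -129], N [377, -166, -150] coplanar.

The points are coplanar iff KL · (KM × KN) = 0.
Expanding, this is linear in m: (243285)m + (-18246375) = 0.
So m = 75.

75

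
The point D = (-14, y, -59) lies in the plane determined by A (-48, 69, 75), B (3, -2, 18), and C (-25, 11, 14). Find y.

-49

The plane through A, B, C has equation 1025x + 1800y − 1325z = -24375.
Substituting D: (1800)y + (63825) = -24375, so y = -49.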